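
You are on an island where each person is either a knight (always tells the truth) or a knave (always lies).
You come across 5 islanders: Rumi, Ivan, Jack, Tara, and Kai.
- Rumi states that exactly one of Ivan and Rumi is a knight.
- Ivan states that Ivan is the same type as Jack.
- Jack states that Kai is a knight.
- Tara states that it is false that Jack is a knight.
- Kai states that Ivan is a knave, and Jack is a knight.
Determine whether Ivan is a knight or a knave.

Consistent assignments: {Rumi=knight, Ivan=knave, Jack=knight, Tara=knave, Kai=knight}; {Rumi=knave, Ivan=knave, Jack=knight, Tara=knave, Kai=knight}
In every consistent assignment, Ivan is a knave.

Ivan is a knave.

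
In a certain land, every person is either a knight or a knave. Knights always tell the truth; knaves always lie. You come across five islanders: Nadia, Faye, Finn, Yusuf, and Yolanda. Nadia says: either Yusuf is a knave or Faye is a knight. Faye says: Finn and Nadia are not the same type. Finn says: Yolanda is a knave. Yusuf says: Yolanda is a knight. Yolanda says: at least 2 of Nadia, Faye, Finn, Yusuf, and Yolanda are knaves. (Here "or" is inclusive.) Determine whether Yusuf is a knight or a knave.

Yusuf is a knight.

Consistent assignments: {Nadia=knave, Faye=knave, Finn=knave, Yusuf=knight, Yolanda=knight}
In every consistent assignment, Yusuf is a knight.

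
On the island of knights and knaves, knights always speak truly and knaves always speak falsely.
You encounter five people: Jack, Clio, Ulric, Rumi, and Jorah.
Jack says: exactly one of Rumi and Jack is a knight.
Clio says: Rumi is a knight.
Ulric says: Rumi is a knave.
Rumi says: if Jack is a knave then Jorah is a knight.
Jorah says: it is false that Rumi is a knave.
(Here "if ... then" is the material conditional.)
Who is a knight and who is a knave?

Jack is a knave, Clio is a knave, Ulric is a knight, Rumi is a knave, and Jorah is a knave.

Jack is a knave; "exactly one of Rumi and Jack is a knight" is false, as required.
Clio is a knave; "Rumi is a knight" is false, as required.
Ulric is a knight, so "Rumi is a knave" must be True — and it is.
Since Rumi is a knave, "if Jack is a knave then Jorah is a knight" needs to be false, which holds.
Jorah is a knave, and the claim "it is false that Rumi is a knave" is indeed false.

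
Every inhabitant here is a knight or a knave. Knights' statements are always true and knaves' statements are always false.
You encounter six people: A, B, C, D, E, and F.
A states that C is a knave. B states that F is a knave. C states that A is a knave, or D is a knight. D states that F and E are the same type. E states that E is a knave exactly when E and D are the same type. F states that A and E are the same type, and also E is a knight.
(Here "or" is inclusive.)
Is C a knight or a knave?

Consistent assignments: {A=knave, B=knight, C=knight, D=knight, E=knave, F=knave}; {A=knave, B=knight, C=knight, D=knave, E=knight, F=knave}
In every consistent assignment, C is a knight.

C is a knight.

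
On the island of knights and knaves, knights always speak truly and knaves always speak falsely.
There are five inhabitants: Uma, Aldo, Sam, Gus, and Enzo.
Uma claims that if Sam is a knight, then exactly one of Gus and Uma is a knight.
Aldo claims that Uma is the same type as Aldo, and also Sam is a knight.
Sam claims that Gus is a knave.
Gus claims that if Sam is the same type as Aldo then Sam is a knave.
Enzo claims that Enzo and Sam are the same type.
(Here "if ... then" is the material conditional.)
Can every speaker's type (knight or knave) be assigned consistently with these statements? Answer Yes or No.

Yes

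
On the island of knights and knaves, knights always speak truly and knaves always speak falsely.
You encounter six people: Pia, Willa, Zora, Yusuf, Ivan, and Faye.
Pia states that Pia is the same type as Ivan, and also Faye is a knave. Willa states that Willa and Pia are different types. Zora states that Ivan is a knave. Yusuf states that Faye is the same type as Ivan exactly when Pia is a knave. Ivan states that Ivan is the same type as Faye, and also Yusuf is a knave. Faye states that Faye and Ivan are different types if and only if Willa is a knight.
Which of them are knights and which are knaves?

Pia is a knave, Willa is a knight, Zora is a knight, Yusuf is a knave, Ivan is a knave, and Faye is a knight.

Pia is a knave, so "Pia is the same type as Ivan, and also Faye is a knave" must be false — and it is.
Willa is a knight, so "Willa and Pia are different types" must be True — and it is.
Zora (knight): "Ivan is a knave" — True. ✓
Yusuf is a knave; "Faye is the same type as Ivan exactly when Pia is a knave" is false, as required.
As a knave, Ivan's statement "Ivan is the same type as Faye, and also Yusuf is a knave" should be false; it is.
Faye is a knight; "Faye and Ivan are different types if and only if Willa is a knight" is True, as required.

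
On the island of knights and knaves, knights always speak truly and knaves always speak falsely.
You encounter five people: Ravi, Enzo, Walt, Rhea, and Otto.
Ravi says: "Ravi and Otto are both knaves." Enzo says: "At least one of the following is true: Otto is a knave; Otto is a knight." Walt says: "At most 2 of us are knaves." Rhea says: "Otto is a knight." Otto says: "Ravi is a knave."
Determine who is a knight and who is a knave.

Suppose Ravi is a knight. Then Ravi's statement "Ravi and Otto are both knaves" would have to be true. Checking the 16 ways to assign the others, none is consistent with every speaker.
(For instance, with Enzo=knight, Walt=knight, Rhea=knight, Otto=knight, Ravi's claim "Ravi and Otto are both knaves" comes out false where it would need to be true.)
So Ravi must be a knave, making "Ravi and Otto are both knaves" false. Taking Ravi=knave, Enzo=knight, Walt=knight, Rhea=knight, Otto=knight, each remaining statement checks out:
  Enzo (knight): "at least one of the following is true: Otto is a knave; Otto is a knight" — true. ✓
  Walt (knight): "at most 2 of us are knaves" — true. ✓
  Rhea (knight): "Otto is a knight" — true. ✓
  Otto (knight): "Ravi is a knave" — true. ✓
This is the unique consistent assignment.

Ravi is a knave, Enzo is a knight, Walt is a knight, Rhea is a knight, and Otto is a knight.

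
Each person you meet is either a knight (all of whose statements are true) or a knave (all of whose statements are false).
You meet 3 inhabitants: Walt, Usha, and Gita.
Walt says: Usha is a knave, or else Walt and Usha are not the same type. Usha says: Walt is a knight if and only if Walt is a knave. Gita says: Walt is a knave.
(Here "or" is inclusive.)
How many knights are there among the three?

1

The unique consistent assignment is Walt=knight, Usha=knave, Gita=knave.
That has 1 knight.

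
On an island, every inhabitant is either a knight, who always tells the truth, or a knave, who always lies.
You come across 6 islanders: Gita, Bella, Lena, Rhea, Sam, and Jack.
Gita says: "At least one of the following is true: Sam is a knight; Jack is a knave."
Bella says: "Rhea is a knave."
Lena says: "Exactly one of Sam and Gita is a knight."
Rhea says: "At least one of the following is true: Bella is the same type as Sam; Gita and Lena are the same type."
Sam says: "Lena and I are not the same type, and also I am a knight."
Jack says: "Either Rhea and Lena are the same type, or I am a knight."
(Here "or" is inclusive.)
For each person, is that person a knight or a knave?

Gita (knave): "at least one of the following is true: Sam is a knight; Jack is a knave" — False. ✓
Bella (knave): "Rhea is a knave" — False. ✓
Since Lena is a knave, "exactly one of Sam and Gita is a knight" needs to be False, which holds.
Rhea is a knight, so "at least one of the following is true: Bella is the same type as Sam; Gita and Lena are the same type" must be True — and it is.
Sam is a knave; "Lena and I are not the same type, and also I am a knight" is False, as required.
Jack (knight): "either Rhea and Lena are the same type, or I am a knight" — True. ✓

Knights: Rhea and Jack. Knaves: Gita, Bella, Lena, and Sam.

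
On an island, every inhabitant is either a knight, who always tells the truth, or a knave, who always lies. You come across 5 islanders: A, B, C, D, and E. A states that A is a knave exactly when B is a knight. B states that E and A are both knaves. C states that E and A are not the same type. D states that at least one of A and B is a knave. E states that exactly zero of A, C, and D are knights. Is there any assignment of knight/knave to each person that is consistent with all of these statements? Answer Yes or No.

Yes

One consistent assignment: A=knight, B=knave, C=knight, D=knight, E=knave.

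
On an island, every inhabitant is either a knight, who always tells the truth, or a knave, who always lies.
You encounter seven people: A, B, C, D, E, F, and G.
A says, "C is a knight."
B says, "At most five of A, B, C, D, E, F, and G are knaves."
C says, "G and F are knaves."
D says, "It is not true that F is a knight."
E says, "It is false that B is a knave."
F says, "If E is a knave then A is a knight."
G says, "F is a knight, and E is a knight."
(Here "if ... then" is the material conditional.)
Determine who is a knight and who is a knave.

Since A is a knave, "C is a knight" needs to be False, which holds.
B is a knight, so "at most five of A, B, C, D, E, F, and G are knaves" must be true — and it is.
C is a knave, and the claim "G and F are knaves" is indeed False.
D (knave): "it is not true that F is a knight" — False. ✓
Since E is a knight, "it is false that B is a knave" needs to be true, which holds.
F is a knight, so "if E is a knave then A is a knight" must be true — and it is.
G is a knight, so "F is a knight, and E is a knight" must be true — and it is.

Knights: B, E, F, and G. Knaves: A, C, and D.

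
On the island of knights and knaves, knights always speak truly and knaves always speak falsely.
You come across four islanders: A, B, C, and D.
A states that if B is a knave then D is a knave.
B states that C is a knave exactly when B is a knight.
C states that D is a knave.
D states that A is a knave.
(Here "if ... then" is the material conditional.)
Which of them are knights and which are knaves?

A is a knave, so "if B is a knave then D is a knave" must be false — and it is.
B (knave): "C is a knave exactly when B is a knight" — false. ✓
As a knave, C's statement "D is a knave" should be false; it is.
D is a knight, so "A is a knave" must be true — and it is.

A is a knave, B is a knave, C is a knave, and D is a knight.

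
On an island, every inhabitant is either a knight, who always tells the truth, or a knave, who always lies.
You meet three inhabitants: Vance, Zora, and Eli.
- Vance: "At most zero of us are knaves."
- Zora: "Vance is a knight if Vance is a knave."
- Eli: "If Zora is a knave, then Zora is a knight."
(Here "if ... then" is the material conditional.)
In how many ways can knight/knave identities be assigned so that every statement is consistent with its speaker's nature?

Consistent assignments:
  Vance=knight, Zora=knight, Eli=knight
  Vance=knave, Zora=knave, Eli=knave

2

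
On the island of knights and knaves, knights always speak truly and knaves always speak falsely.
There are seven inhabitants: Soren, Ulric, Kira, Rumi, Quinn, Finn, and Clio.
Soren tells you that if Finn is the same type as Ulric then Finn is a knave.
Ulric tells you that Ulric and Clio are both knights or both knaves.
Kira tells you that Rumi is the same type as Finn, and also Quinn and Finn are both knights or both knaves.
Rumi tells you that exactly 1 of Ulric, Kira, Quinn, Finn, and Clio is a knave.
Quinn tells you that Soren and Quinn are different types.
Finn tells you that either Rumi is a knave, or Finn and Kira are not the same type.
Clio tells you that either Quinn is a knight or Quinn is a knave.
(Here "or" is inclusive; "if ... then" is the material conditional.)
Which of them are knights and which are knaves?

Soren (knave): "if Finn is the same type as Ulric then Finn is a knave" — false. ✓
Ulric is a knight, so "Ulric and Clio are both knights or both knaves" must be True — and it is.
As a knave, Kira's statement "Rumi is the same type as Finn, and also Quinn and Finn are both knights or both knaves" should be false; it is.
Since Rumi is a knave, "exactly 1 of Ulric, Kira, Quinn, Finn, and Clio is a knave" needs to be false, which holds.
Since Quinn is a knave, "Soren and Quinn are different types" needs to be false, which holds.
Finn is a knight, and the claim "either Rumi is a knave, or Finn and Kira are not the same type" is indeed True.
Clio is a knight, so "either Quinn is a knight or Quinn is a knave" must be True — and it is.

Soren is a knave, Ulric is a knight, Kira is a knave, Rumi is a knave, Quinn is a knave, Finn is a knight, and Clio is a knight.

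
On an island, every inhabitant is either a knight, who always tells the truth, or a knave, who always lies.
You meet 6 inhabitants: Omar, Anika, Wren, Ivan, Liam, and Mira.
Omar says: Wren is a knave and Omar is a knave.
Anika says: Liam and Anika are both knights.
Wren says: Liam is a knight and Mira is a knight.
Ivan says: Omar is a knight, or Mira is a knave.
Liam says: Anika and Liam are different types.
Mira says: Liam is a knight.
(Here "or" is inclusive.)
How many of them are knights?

The unique consistent assignment is Omar=knave, Anika=knave, Wren=knight, Ivan=knave, Liam=knight, Mira=knight.
That has 3 knights.

3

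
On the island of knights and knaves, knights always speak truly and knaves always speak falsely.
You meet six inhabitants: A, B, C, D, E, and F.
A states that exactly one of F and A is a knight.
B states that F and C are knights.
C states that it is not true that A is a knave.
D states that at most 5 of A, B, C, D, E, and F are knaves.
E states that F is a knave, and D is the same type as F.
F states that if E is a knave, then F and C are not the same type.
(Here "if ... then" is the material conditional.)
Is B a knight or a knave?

Consistent assignments: {A=knave, B=knave, C=knave, D=knight, E=knave, F=knave}
In every consistent assignment, B is a knave.

B is a knave.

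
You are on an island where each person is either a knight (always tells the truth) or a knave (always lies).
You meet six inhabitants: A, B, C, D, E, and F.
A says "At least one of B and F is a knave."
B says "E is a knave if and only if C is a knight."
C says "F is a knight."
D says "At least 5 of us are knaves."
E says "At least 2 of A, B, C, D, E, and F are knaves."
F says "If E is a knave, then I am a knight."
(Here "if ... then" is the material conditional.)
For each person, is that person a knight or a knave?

A is a knight, B is a knave, C is a knight, D is a knave, E is a knight, and F is a knight.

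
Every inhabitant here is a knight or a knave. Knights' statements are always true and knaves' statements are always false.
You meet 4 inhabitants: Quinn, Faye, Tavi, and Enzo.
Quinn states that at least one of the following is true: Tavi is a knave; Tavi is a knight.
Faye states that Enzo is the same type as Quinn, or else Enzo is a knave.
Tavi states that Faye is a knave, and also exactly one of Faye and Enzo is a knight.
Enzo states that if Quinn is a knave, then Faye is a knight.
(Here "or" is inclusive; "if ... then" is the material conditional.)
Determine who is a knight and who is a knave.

As a knight, Quinn's statement "at least one of the following is true: Tavi is a knave; Tavi is a knight" should be true; it is.
Faye is a knight; "Enzo is the same type as Quinn, or else Enzo is a knave" is true, as required.
Tavi is a knave, and the claim "Faye is a knave, and also exactly one of Faye and Enzo is a knight" is indeed false.
Enzo is a knight, and the claim "if Quinn is a knave, then Faye is a knight" is indeed true.

Knights: Quinn, Faye, and Enzo. Knaves: Tavi.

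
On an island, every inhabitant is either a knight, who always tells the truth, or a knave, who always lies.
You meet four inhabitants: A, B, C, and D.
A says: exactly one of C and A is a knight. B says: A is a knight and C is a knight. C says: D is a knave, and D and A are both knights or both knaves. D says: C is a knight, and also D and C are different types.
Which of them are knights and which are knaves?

A is a knight, B is a knave, C is a knave, and D is a knave.

A (knight): "exactly one of C and A is a knight" — true. ✓
B is a knave, so "A is a knight and C is a knight" must be False — and it is.
C is a knave; "D is a knave, and D and A are both knights or both knaves" is False, as required.
D is a knave, so "C is a knight, and also D and C are different types" must be False — and it is.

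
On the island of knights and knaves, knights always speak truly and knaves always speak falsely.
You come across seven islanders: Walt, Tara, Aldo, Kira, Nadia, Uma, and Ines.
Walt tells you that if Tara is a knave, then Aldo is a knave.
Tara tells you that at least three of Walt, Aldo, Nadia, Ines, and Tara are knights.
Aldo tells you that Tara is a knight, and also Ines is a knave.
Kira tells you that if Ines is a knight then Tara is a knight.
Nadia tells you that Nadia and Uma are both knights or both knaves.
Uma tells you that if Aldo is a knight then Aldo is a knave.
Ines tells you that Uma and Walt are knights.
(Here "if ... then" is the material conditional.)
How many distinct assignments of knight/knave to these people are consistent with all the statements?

3

Consistent assignments:
  Walt=knight, Tara=knight, Aldo=knave, Kira=knight, Nadia=knight, Uma=knight, Ines=knight
  Walt=knight, Tara=knight, Aldo=knave, Kira=knight, Nadia=knave, Uma=knight, Ines=knight
  Walt=knight, Tara=knave, Aldo=knave, Kira=knave, Nadia=knave, Uma=knight, Ines=knight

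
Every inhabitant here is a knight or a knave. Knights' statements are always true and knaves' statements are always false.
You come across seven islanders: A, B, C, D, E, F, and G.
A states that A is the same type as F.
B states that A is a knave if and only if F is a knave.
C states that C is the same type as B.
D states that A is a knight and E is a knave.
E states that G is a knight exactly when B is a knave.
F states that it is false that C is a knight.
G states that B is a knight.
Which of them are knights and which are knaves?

A (knight): "A is the same type as F" — True. ✓
B is a knight, and the claim "A is a knave if and only if F is a knave" is indeed True.
C is a knave, and the claim "C is the same type as B" is indeed false.
D is a knight, and the claim "A is a knight and E is a knave" is indeed True.
E is a knave, so "G is a knight exactly when B is a knave" must be false — and it is.
Since F is a knight, "it is false that C is a knight" needs to be True, which holds.
As a knight, G's statement "B is a knight" should be True; it is.

A is a knight, B is a knight, C is a knave, D is a knight, E is a knave, F is a knight, and G is a knight.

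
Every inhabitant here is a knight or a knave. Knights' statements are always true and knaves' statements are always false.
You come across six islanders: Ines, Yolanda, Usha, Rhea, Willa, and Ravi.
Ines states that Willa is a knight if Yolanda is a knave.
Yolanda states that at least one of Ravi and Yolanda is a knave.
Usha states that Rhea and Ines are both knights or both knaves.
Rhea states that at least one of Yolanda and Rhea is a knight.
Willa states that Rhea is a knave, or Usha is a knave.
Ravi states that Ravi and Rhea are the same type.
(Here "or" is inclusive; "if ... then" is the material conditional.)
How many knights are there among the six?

4

The unique consistent assignment is Ines=knight, Yolanda=knight, Usha=knight, Rhea=knight, Willa=knave, Ravi=knave.
That has 4 knights.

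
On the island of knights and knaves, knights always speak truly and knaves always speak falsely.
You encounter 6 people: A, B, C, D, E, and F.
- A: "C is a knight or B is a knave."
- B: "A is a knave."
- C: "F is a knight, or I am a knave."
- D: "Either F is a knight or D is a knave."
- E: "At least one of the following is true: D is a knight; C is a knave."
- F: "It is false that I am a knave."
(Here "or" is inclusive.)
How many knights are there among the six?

The unique consistent assignment is A=knight, B=knave, C=knight, D=knight, E=knight, F=knight.
That has 5 knights.

5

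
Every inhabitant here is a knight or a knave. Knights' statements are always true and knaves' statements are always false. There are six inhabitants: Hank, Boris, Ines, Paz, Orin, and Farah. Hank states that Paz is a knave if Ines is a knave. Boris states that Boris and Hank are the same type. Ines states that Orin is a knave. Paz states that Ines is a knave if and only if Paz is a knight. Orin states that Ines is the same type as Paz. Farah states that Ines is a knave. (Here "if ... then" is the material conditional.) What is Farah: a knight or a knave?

Farah is a knight.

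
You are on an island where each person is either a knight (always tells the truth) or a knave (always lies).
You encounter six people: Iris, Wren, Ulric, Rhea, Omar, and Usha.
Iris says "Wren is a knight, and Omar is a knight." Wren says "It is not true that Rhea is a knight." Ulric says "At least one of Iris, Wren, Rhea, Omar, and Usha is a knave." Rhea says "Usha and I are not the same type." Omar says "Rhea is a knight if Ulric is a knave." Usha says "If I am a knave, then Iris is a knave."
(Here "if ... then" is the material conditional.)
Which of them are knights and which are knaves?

Since Iris is a knight, "Wren is a knight, and Omar is a knight" needs to be true, which holds.
Since Wren is a knight, "it is not true that Rhea is a knight" needs to be true, which holds.
Since Ulric is a knight, "at least one of Iris, Wren, Rhea, Omar, and Usha is a knave" needs to be true, which holds.
Rhea is a knave; "Usha and I are not the same type" is False, as required.
As a knight, Omar's statement "Rhea is a knight if Ulric is a knave" should be true; it is.
Usha (knave): "if I am a knave, then Iris is a knave" — False. ✓

Knights: Iris, Wren, Ulric, and Omar. Knaves: Rhea and Usha.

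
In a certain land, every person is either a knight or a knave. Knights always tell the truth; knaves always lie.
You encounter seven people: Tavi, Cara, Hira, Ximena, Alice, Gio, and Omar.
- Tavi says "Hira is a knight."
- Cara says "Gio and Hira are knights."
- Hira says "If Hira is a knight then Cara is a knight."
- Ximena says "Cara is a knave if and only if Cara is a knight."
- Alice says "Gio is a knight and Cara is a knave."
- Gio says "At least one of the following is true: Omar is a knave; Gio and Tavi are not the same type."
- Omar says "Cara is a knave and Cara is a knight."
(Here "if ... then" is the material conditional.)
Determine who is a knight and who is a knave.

Knights: Tavi, Cara, Hira, and Gio. Knaves: Ximena, Alice, and Omar.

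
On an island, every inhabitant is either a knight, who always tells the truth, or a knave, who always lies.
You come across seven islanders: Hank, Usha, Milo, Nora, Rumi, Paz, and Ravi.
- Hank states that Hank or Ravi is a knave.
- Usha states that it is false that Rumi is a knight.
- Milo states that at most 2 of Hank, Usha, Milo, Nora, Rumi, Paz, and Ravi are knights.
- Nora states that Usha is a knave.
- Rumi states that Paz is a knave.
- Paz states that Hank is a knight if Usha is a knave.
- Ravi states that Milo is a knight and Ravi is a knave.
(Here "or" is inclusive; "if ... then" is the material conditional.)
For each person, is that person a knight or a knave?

Hank is a knight, Usha is a knight, Milo is a knave, Nora is a knave, Rumi is a knave, Paz is a knight, and Ravi is a knave.

Hank (knight): "Hank or Ravi is a knave" — True. ✓
As a knight, Usha's statement "it is false that Rumi is a knight" should be True; it is.
As a knave, Milo's statement "at most 2 of Hank, Usha, Milo, Nora, Rumi, Paz, and Ravi are knights" should be false; it is.
Nora is a knave, so "Usha is a knave" must be false — and it is.
Rumi (knave): "Paz is a knave" — false. ✓
Paz (knight): "Hank is a knight if Usha is a knave" — True. ✓
As a knave, Ravi's statement "Milo is a knight and Ravi is a knave" should be false; it is.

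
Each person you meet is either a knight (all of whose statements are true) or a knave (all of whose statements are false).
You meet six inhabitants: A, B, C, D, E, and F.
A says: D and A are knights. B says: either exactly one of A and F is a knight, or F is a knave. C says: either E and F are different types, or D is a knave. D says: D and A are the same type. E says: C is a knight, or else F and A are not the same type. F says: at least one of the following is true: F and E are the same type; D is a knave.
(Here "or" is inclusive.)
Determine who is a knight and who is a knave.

A (knight): "D and A are knights" — True. ✓
B is a knight, so "either exactly one of A and F is a knight, or F is a knave" must be True — and it is.
C is a knight, and the claim "either E and F are different types, or D is a knave" is indeed True.
D is a knight, so "D and A are the same type" must be True — and it is.
E is a knight; "C is a knight, or else F and A are not the same type" is True, as required.
F is a knave, so "at least one of the following is true: F and E are the same type; D is a knave" must be False — and it is.

A is a knight, B is a knight, C is a knight, D is a knight, E is a knight, and F is a knave.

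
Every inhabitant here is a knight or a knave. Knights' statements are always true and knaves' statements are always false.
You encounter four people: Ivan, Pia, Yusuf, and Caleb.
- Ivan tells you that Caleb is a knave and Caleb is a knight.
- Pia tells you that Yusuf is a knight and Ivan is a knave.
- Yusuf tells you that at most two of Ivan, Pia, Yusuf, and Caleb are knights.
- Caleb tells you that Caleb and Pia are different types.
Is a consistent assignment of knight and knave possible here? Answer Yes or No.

No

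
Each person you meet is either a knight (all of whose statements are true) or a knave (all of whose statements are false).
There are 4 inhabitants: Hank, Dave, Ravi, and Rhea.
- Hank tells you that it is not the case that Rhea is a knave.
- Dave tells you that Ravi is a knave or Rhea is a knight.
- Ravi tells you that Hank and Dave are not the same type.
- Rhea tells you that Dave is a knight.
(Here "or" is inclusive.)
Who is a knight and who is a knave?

Hank is a knight, Dave is a knight, Ravi is a knave, and Rhea is a knight.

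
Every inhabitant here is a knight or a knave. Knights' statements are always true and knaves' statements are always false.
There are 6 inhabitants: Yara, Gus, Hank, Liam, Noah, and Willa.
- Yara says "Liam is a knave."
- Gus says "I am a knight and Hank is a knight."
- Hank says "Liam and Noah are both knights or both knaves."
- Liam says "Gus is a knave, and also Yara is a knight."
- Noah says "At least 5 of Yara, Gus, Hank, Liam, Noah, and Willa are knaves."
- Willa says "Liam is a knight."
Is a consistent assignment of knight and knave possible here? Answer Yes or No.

Yes

One consistent assignment: Yara=knight, Gus=knight, Hank=knight, Liam=knave, Noah=knave, Willa=knave.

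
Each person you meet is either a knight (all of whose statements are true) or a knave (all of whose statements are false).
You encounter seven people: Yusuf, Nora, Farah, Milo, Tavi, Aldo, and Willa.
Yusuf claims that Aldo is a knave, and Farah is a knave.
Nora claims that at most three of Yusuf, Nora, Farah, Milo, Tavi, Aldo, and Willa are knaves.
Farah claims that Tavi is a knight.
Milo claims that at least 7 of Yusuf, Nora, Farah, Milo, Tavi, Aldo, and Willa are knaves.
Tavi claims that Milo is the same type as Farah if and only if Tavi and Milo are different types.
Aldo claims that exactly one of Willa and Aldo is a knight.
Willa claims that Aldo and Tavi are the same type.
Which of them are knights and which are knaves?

Knights: Aldo. Knaves: Yusuf, Nora, Farah, Milo, Tavi, and Willa.

Yusuf is a knave, and the claim "Aldo is a knave, and Farah is a knave" is indeed False.
Since Nora is a knave, "at most three of Yusuf, Nora, Farah, Milo, Tavi, Aldo, and Willa are knaves" needs to be False, which holds.
As a knave, Farah's statement "Tavi is a knight" should be False; it is.
Milo is a knave, and the claim "at least 7 of Yusuf, Nora, Farah, Milo, Tavi, Aldo, and Willa are knaves" is indeed False.
Since Tavi is a knave, "Milo is the same type as Farah if and only if Tavi and Milo are different types" needs to be False, which holds.
Aldo is a knight; "exactly one of Willa and Aldo is a knight" is True, as required.
Willa is a knave, and the claim "Aldo and Tavi are the same type" is indeed False.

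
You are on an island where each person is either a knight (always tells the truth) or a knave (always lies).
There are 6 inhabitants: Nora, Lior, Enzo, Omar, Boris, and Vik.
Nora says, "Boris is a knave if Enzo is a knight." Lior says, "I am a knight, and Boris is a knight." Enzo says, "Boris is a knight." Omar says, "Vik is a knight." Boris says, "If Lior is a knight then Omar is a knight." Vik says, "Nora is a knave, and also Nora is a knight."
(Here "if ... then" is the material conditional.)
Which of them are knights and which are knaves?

Since Nora is a knave, "Boris is a knave if Enzo is a knight" needs to be False, which holds.
Lior (knave): "I am a knight, and Boris is a knight" — False. ✓
Enzo is a knight; "Boris is a knight" is True, as required.
As a knave, Omar's statement "Vik is a knight" should be False; it is.
Boris is a knight, so "if Lior is a knight then Omar is a knight" must be True — and it is.
Vik is a knave, so "Nora is a knave, and also Nora is a knight" must be False — and it is.

Nora is a knave, Lior is a knave, Enzo is a knight, Omar is a knave, Boris is a knight, and Vik is a knave.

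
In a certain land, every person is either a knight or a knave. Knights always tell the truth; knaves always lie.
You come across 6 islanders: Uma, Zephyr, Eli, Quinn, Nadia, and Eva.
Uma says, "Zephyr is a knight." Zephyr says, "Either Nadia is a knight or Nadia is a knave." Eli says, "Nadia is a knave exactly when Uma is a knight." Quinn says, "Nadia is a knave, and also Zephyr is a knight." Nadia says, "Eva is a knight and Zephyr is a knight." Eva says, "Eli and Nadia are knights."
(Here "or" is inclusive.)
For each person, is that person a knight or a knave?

Uma is a knight, Zephyr is a knight, Eli is a knight, Quinn is a knight, Nadia is a knave, and Eva is a knave.

Uma is a knight, and the claim "Zephyr is a knight" is indeed true.
Zephyr is a knight, and the claim "either Nadia is a knight or Nadia is a knave" is indeed true.
Eli (knight): "Nadia is a knave exactly when Uma is a knight" — true. ✓
Quinn is a knight; "Nadia is a knave, and also Zephyr is a knight" is true, as required.
Nadia is a knave, and the claim "Eva is a knight and Zephyr is a knight" is indeed false.
Eva is a knave, so "Eli and Nadia are knights" must be false — and it is.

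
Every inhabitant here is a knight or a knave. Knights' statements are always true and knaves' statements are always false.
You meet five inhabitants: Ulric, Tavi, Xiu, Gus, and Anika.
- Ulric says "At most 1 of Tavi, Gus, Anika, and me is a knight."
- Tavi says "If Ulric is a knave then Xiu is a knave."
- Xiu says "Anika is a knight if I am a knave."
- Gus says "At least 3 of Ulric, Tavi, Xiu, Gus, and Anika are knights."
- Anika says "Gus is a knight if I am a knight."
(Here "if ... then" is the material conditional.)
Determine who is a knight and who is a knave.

Suppose Ulric is a knight. Then Ulric's statement "at most 1 of Tavi, Gus, Anika, and me is a knight" would have to be true. Checking the 16 ways to assign the others, none is consistent with every speaker.
(For instance, with Tavi=knave, Xiu=knight, Gus=knight, Anika=knight, Ulric's claim "at most 1 of Tavi, Gus, Anika, and me is a knight" comes out false where it would need to be true.)
So Ulric must be a knave, making "at most 1 of Tavi, Gus, Anika, and me is a knight" false. Taking Ulric=knave, Tavi=knave, Xiu=knight, Gus=knight, Anika=knight, each remaining statement checks out:
  Tavi (knave): "if Ulric is a knave then Xiu is a knave" — false. ✓
  Xiu (knight): "Anika is a knight if I am a knave" — true. ✓
  Gus (knight): "at least 3 of Ulric, Tavi, Xiu, Gus, and Anika are knights" — true. ✓
  Anika (knight): "Gus is a knight if I am a knight" — true. ✓
This is the unique consistent assignment.

Knights: Xiu, Gus, and Anika. Knaves: Ulric and Tavi.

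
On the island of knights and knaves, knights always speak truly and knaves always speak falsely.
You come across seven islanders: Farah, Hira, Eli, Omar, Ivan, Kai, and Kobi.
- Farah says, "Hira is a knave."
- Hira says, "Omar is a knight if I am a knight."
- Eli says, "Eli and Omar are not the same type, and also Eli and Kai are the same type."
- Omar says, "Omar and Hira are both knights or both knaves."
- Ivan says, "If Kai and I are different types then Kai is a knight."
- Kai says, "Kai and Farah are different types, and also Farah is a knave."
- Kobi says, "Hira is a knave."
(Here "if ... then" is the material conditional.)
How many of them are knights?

The unique consistent assignment is Farah=knave, Hira=knight, Eli=knave, Omar=knight, Ivan=knight, Kai=knight, Kobi=knave.
That has 4 knights.

4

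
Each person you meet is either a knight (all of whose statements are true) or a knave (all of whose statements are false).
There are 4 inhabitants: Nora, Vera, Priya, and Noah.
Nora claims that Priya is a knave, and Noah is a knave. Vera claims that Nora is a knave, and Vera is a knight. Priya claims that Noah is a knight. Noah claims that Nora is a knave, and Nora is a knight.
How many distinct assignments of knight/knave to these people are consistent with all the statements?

1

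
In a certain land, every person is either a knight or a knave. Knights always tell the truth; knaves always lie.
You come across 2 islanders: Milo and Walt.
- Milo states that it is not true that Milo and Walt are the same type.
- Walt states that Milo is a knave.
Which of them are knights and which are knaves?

Milo is a knight and Walt is a knave.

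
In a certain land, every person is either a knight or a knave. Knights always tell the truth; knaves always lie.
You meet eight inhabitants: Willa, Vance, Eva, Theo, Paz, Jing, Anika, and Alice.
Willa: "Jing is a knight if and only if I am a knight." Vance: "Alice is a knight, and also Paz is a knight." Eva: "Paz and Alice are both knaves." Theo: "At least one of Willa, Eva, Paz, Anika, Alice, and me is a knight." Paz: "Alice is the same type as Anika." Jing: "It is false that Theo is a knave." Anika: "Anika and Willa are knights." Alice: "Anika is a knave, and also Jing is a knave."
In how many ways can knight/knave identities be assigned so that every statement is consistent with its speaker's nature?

3

Consistent assignments:
  Willa=knight, Vance=knave, Eva=knight, Theo=knight, Paz=knave, Jing=knight, Anika=knight, Alice=knave
  Willa=knight, Vance=knave, Eva=knave, Theo=knight, Paz=knight, Jing=knight, Anika=knave, Alice=knave
  Willa=knave, Vance=knave, Eva=knave, Theo=knight, Paz=knight, Jing=knight, Anika=knave, Alice=knave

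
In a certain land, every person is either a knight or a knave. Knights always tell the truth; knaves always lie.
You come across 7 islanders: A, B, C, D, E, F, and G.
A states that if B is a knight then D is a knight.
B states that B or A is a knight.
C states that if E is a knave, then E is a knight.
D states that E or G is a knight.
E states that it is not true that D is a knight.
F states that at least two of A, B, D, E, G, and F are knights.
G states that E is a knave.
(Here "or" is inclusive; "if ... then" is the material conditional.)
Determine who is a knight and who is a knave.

A is a knight, B is a knight, C is a knave, D is a knight, E is a knave, F is a knight, and G is a knight.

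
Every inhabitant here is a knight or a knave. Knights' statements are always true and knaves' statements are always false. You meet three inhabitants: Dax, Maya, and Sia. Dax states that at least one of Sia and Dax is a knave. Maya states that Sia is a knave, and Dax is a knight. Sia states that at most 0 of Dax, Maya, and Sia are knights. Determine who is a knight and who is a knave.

Dax is a knight, Maya is a knight, and Sia is a knave.

As a knight, Dax's statement "at least one of Sia and Dax is a knave" should be true; it is.
Maya (knight): "Sia is a knave, and Dax is a knight" — true. ✓
As a knave, Sia's statement "at most 0 of Dax, Maya, and Sia are knights" should be false; it is.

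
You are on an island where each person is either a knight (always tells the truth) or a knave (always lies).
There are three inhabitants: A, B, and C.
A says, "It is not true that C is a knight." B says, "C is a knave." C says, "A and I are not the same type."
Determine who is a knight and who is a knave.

A is a knave, B is a knave, and C is a knight.

Suppose A is a knight. Then A's statement "it is not true that C is a knight" would have to be true. Checking the 4 ways to assign the others, none is consistent with every speaker.
(For instance, with B=knave, C=knight, A's claim "it is not true that C is a knight" comes out false where it would need to be true.)
So A must be a knave, making "it is not true that C is a knight" false. Taking A=knave, B=knave, C=knight, each remaining statement checks out:
  B (knave): "C is a knave" — false. ✓
  C (knight): "A and I are not the same type" — true. ✓
This is the unique consistent assignment.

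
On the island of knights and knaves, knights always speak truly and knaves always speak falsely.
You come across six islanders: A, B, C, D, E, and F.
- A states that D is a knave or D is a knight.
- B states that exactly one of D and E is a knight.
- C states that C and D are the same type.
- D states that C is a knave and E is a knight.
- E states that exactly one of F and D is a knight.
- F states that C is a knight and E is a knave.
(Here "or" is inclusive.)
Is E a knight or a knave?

E is a knight.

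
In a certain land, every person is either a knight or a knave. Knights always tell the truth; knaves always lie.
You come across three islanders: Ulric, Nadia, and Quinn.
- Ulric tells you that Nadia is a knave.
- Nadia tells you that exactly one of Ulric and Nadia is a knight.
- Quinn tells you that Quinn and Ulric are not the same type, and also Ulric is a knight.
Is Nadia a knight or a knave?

Consistent assignments: {Ulric=knave, Nadia=knight, Quinn=knave}
In every consistent assignment, Nadia is a knight.

Nadia is a knight.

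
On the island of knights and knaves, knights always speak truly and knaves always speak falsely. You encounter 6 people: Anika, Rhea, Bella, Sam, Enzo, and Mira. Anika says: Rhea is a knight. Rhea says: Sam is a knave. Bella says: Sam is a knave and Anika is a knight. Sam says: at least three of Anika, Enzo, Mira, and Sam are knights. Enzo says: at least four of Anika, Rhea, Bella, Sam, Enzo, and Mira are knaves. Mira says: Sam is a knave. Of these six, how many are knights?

4

The unique consistent assignment is Anika=knight, Rhea=knight, Bella=knight, Sam=knave, Enzo=knave, Mira=knight.
That has 4 knights.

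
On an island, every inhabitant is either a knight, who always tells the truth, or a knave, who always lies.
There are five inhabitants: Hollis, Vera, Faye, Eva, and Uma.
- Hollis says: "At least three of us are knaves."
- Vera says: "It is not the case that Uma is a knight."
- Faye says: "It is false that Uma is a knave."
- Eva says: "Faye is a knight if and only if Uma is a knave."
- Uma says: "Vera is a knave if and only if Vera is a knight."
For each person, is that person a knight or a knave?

Knights: Hollis and Vera. Knaves: Faye, Eva, and Uma.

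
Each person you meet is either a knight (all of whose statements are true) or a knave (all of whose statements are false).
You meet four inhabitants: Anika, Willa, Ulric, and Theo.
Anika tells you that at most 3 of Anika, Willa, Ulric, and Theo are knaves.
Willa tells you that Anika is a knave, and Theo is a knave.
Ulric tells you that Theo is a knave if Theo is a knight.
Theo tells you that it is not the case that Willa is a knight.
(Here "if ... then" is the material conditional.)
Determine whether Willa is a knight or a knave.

Willa is a knave.

Consistent assignments: {Anika=knight, Willa=knave, Ulric=knave, Theo=knight}
In every consistent assignment, Willa is a knave.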